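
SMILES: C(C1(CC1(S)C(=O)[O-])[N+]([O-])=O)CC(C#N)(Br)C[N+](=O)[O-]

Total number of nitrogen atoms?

3

The symbol for nitrogen appears 3 times in the SMILES.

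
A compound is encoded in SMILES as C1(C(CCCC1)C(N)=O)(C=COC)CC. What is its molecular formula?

Heavy atoms from the SMILES: 12 C, 1 N, 2 O.
Implicit hydrogens by atom environment:
  5 × C: 2 H each → 10
  3 × C: 1 H each → 3
  2 × C: 3 H each → 6
  2 × C: no H
  2 × O: no H
  1 × N: 2 H
  Total hydrogens = 21.
Molecular formula: C12H21NO2

C12H21NO2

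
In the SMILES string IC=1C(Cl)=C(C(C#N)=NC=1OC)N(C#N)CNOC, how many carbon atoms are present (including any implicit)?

10

The symbol for carbon appears 10 times in the SMILES. (Cl is a single chlorine, not C + l.)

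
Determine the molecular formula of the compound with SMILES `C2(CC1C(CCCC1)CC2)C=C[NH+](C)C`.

Heavy atoms from the SMILES: 14 C, 1 N.
Implicit hydrogens by atom environment:
  7 × C: 2 H each → 14
  5 × C: 1 H each → 5
  2 × C: 3 H each → 6
  1 × N (charge +1): 1 H
  Total hydrogens = 26.
Net charge +1.
Molecular formula: C14H26N+

C14H26N+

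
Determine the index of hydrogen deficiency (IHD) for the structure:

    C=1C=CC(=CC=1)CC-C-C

Molecular formula from the SMILES: C10H14.
DoU = (2C + 2 + N − H − X)/2 = (2·10 + 2 + 0 − 14 − 0)/2 = 8/2 = 4.
(Structurally: 1 ring(s) + 3 π bond(s) = 4.)

4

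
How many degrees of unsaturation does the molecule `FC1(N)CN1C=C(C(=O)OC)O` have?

3

Molecular formula from the SMILES: C6H9FN2O3.
DoU = (2C + 2 + N − H − X)/2 = (2·6 + 2 + 2 − 9 − 1)/2 = 6/2 = 3.
(Structurally: 1 ring(s) + 2 π bond(s) = 3.)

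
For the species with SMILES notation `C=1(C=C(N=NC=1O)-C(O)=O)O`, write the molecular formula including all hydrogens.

Heavy atoms from the SMILES: 5 C, 2 N, 4 O.
Implicit hydrogens by atom environment:
  3 × C (aromatic): no H
  3 × O: 1 H each → 3
  2 × N (aromatic): no H
  1 × C (aromatic): 1 H
  1 × C: no H
  1 × O: no H
  Total hydrogens = 4.
Molecular formula: C5H4N2O4

C5H4N2O4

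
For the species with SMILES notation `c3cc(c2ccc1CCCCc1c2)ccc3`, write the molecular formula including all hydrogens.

Heavy atoms from the SMILES: 16 C.
Implicit hydrogens by atom environment:
  8 × C (aromatic): 1 H each → 8
  4 × C: 2 H each → 8
  4 × C (aromatic): no H
  Total hydrogens = 16.
Molecular formula: C16H16

C16H16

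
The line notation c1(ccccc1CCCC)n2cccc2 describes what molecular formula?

C14H17N

Heavy atoms from the SMILES: 14 C, 1 N.
Implicit hydrogens by atom environment:
  8 × C (aromatic): 1 H each → 8
  3 × C: 2 H each → 6
  2 × C (aromatic): no H
  1 × C: 3 H
  1 × N (aromatic): no H
  Total hydrogens = 17.
Molecular formula: C14H17N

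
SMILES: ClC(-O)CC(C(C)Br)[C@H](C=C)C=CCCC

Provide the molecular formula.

Heavy atoms from the SMILES: 1 Br, 13 C, 1 Cl, 1 O.
Implicit hydrogens by atom environment:
  7 × C: 1 H each → 7
  4 × C: 2 H each → 8
  2 × C: 3 H each → 6
  1 × Br: no H
  1 × Cl: no H
  1 × O: 1 H
  Total hydrogens = 22.
Molecular formula: C13H22BrClO

C13H22BrClO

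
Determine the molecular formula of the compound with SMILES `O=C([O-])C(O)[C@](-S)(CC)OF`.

C5H8FO4S-

Heavy atoms from the SMILES: 5 C, 1 F, 4 O, 1 S.
Implicit hydrogens by atom environment:
  2 × C: no H
  2 × O: no H
  1 × C: 3 H
  1 × C: 2 H
  1 × C: 1 H
  1 × F: no H
  1 × O: 1 H
  1 × O (charge -1): no H
  1 × S: 1 H
  Total hydrogens = 8.
Net charge -1.
Molecular formula: C5H8FO4S-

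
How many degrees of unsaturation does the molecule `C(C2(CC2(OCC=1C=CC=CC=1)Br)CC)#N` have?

7

Molecular formula from the SMILES: C13H14BrNO.
DoU = (2C + 2 + N − H − X)/2 = (2·13 + 2 + 1 − 14 − 1)/2 = 14/2 = 7.
(Structurally: 2 ring(s) + 5 π bond(s) = 7.)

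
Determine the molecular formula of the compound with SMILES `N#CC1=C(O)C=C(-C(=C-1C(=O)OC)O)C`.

Heavy atoms from the SMILES: 10 C, 1 N, 4 O.
Implicit hydrogens by atom environment:
  5 × C (aromatic): no H
  2 × C: 3 H each → 6
  2 × C: no H
  2 × O: 1 H each → 2
  2 × O: no H
  1 × C (aromatic): 1 H
  1 × N: no H
  Total hydrogens = 9.
Molecular formula: C10H9NO4

C10H9NO4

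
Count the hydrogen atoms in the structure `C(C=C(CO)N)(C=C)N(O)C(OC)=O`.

14

Hydrogens are implicit in SMILES; fill each atom to its normal valence:
  3 × C: 1 H each → 3
  2 × C: 2 H each → 4
  2 × C: no H
  2 × O: 1 H each → 2
  2 × O: no H
  1 × C: 3 H
  1 × N: 2 H
  1 × N: no H
  Total hydrogens = 14.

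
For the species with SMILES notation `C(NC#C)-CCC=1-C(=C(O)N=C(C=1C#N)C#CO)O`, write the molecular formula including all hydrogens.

Heavy atoms from the SMILES: 13 C, 3 N, 3 O.
Implicit hydrogens by atom environment:
  5 × C (aromatic): no H
  4 × C: no H
  3 × C: 2 H each → 6
  3 × O: 1 H each → 3
  1 × C: 1 H
  1 × N: 1 H
  1 × N (aromatic): no H
  1 × N: no H
  Total hydrogens = 11.
Molecular formula: C13H11N3O3

C13H11N3O3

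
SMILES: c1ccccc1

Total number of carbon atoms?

The symbol for carbon appears 6 times in the SMILES. Lowercase c denotes aromatic carbon and counts toward C.

6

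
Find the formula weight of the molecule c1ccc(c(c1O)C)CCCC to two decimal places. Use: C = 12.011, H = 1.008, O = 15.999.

Molecular formula: C11H16O.
M = 11×12.011 + 16×1.008 + 1×15.999 = 164.25 g/mol.

164.25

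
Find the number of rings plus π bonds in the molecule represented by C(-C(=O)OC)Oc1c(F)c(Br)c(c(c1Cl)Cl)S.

Molecular formula from the SMILES: C9H6BrCl2FO3S.
DoU = (2C + 2 + N − H − X)/2 = (2·9 + 2 + 0 − 6 − 4)/2 = 10/2 = 5.
(Structurally: 1 ring(s) + 4 π bond(s) = 5.)

5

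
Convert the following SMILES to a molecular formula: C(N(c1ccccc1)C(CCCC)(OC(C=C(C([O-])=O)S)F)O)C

Heavy atoms from the SMILES: 17 C, 1 F, 1 N, 4 O, 1 S.
Implicit hydrogens by atom environment:
  5 × C (aromatic): 1 H each → 5
  4 × C: 2 H each → 8
  3 × C: no H
  2 × C: 3 H each → 6
  2 × C: 1 H each → 2
  2 × O: no H
  1 × C (aromatic): no H
  1 × F: no H
  1 × N: no H
  1 × O: 1 H
  1 × O (charge -1): no H
  1 × S: 1 H
  Total hydrogens = 23.
Net charge -1.
Molecular formula: C17H23FNO4S-

C17H23FNO4S-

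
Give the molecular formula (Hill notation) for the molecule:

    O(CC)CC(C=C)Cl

Heavy atoms from the SMILES: 6 C, 1 Cl, 1 O.
Implicit hydrogens by atom environment:
  3 × C: 2 H each → 6
  2 × C: 1 H each → 2
  1 × C: 3 H
  1 × Cl: no H
  1 × O: no H
  Total hydrogens = 11.
Molecular formula: C6H11ClO

C6H11ClO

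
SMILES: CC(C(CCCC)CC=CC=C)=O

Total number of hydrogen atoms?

Hydrogens are implicit in SMILES; fill each atom to its normal valence:
  5 × C: 2 H each → 10
  4 × C: 1 H each → 4
  2 × C: 3 H each → 6
  1 × C: no H
  1 × O: no H
  Total hydrogens = 20.

20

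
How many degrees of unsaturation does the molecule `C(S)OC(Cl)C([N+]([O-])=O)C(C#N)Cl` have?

3

Molecular formula from the SMILES: C5H6Cl2N2O3S.
DoU = (2C + 2 + N − H − X)/2 = (2·5 + 2 + 2 − 6 − 2)/2 = 6/2 = 3.
(Structurally: 0 ring(s) + 3 π bond(s) = 3.)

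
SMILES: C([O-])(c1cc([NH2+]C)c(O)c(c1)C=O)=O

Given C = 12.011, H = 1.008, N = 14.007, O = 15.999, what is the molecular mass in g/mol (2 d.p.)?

195.17

Molecular formula: C9H9NO4.
M = 9×12.011 + 9×1.008 + 1×14.007 + 4×15.999 = 195.17 g/mol.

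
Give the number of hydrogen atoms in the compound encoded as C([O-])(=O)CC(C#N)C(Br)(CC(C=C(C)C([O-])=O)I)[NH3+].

13

Hydrogens are implicit in SMILES; fill each atom to its normal valence:
  5 × C: no H
  3 × C: 1 H each → 3
  2 × C: 2 H each → 4
  2 × O: no H
  2 × O (charge -1): no H
  1 × Br: no H
  1 × C: 3 H
  1 × I: no H
  1 × N (charge +1): 3 H
  1 × N: no H
  Total hydrogens = 13.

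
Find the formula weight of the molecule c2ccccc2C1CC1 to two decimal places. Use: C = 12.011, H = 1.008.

Molecular formula: C9H10.
M = 9×12.011 + 10×1.008 = 118.18 g/mol.

118.18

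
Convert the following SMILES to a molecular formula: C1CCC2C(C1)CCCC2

C10H18

Heavy atoms from the SMILES: 10 C.
Implicit hydrogens by atom environment:
  8 × C: 2 H each → 16
  2 × C: 1 H each → 2
  Total hydrogens = 18.
Molecular formula: C10H18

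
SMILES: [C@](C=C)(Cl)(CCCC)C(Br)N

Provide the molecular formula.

Heavy atoms from the SMILES: 1 Br, 8 C, 1 Cl, 1 N.
Implicit hydrogens by atom environment:
  4 × C: 2 H each → 8
  2 × C: 1 H each → 2
  1 × Br: no H
  1 × C: 3 H
  1 × C: no H
  1 × Cl: no H
  1 × N: 2 H
  Total hydrogens = 15.
Molecular formula: C8H15BrClN

C8H15BrClN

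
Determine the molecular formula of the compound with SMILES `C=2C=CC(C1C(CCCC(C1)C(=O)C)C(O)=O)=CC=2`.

Heavy atoms from the SMILES: 16 C, 3 O.
Implicit hydrogens by atom environment:
  5 × C (aromatic): 1 H each → 5
  4 × C: 2 H each → 8
  3 × C: 1 H each → 3
  2 × C: no H
  2 × O: no H
  1 × C: 3 H
  1 × C (aromatic): no H
  1 × O: 1 H
  Total hydrogens = 20.
Molecular formula: C16H20O3

C16H20O3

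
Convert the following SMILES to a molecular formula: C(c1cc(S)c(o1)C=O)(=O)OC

Heavy atoms from the SMILES: 7 C, 4 O, 1 S.
Implicit hydrogens by atom environment:
  3 × C (aromatic): no H
  3 × O: no H
  1 × C: 3 H
  1 × C (aromatic): 1 H
  1 × C: 1 H
  1 × C: no H
  1 × O (aromatic): no H
  1 × S: 1 H
  Total hydrogens = 6.
Molecular formula: C7H6O4S

C7H6O4S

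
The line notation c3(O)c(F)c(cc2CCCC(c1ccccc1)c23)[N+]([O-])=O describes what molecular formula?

Heavy atoms from the SMILES: 16 C, 1 F, 1 N, 3 O.
Implicit hydrogens by atom environment:
  6 × C (aromatic): 1 H each → 6
  6 × C (aromatic): no H
  3 × C: 2 H each → 6
  1 × C: 1 H
  1 × F: no H
  1 × N (charge +1): no H
  1 × O: 1 H
  1 × O: no H
  1 × O (charge -1): no H
  Total hydrogens = 14.
Molecular formula: C16H14FNO3

C16H14FNO3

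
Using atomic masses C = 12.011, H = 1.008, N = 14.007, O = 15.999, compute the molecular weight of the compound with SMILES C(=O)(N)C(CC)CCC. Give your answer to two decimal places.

Molecular formula: C7H15NO.
M = 7×12.011 + 15×1.008 + 1×14.007 + 1×15.999 = 129.20 g/mol.

129.20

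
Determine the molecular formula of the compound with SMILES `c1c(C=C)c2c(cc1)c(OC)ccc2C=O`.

C14H12O2

Heavy atoms from the SMILES: 14 C, 2 O.
Implicit hydrogens by atom environment:
  5 × C (aromatic): 1 H each → 5
  5 × C (aromatic): no H
  2 × C: 1 H each → 2
  2 × O: no H
  1 × C: 3 H
  1 × C: 2 H
  Total hydrogens = 12.
Molecular formula: C14H12O2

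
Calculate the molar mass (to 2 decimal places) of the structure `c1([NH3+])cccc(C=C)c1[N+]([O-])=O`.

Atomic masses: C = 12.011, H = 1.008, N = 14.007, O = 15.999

165.17

Molecular formula: C8H9N2O2+.
M = 8×12.011 + 9×1.008 + 2×14.007 + 2×15.999 = 165.17 g/mol.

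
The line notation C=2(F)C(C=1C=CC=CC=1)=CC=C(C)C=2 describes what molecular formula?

C13H11F

Heavy atoms from the SMILES: 13 C, 1 F.
Implicit hydrogens by atom environment:
  8 × C (aromatic): 1 H each → 8
  4 × C (aromatic): no H
  1 × C: 3 H
  1 × F: no H
  Total hydrogens = 11.
Molecular formula: C13H11F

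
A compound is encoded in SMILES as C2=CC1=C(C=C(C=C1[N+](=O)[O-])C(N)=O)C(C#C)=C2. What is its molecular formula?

Heavy atoms from the SMILES: 13 C, 2 N, 3 O.
Implicit hydrogens by atom environment:
  5 × C (aromatic): 1 H each → 5
  5 × C (aromatic): no H
  2 × C: no H
  2 × O: no H
  1 × C: 1 H
  1 × N: 2 H
  1 × N (charge +1): no H
  1 × O (charge -1): no H
  Total hydrogens = 8.
Molecular formula: C13H8N2O3

C13H8N2O3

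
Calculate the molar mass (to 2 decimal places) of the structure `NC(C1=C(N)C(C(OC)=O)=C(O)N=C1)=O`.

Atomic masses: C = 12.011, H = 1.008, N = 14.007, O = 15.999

Molecular formula: C8H9N3O4.
M = 8×12.011 + 9×1.008 + 3×14.007 + 4×15.999 = 211.18 g/mol.

211.18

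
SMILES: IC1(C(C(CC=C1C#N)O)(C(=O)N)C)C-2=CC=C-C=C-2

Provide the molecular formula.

C15H15IN2O2

Heavy atoms from the SMILES: 15 C, 1 I, 2 N, 2 O.
Implicit hydrogens by atom environment:
  5 × C (aromatic): 1 H each → 5
  5 × C: no H
  2 × C: 1 H each → 2
  1 × C: 3 H
  1 × C: 2 H
  1 × C (aromatic): no H
  1 × I: no H
  1 × N: 2 H
  1 × N: no H
  1 × O: 1 H
  1 × O: no H
  Total hydrogens = 15.
Molecular formula: C15H15IN2O2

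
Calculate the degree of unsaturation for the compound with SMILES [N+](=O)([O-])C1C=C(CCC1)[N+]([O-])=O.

Molecular formula from the SMILES: C6H8N2O4.
DoU = (2C + 2 + N − H − X)/2 = (2·6 + 2 + 2 − 8 − 0)/2 = 8/2 = 4.
(Structurally: 1 ring(s) + 3 π bond(s) = 4.)

4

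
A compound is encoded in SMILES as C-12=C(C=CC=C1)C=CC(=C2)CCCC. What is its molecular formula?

C14H16

Heavy atoms from the SMILES: 14 C.
Implicit hydrogens by atom environment:
  7 × C (aromatic): 1 H each → 7
  3 × C: 2 H each → 6
  3 × C (aromatic): no H
  1 × C: 3 H
  Total hydrogens = 16.
Molecular formula: C14H16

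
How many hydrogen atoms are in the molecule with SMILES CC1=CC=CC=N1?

7

Hydrogens are implicit in SMILES; fill each atom to its normal valence:
  4 × C (aromatic): 1 H each → 4
  1 × C: 3 H
  1 × C (aromatic): no H
  1 × N (aromatic): no H
  Total hydrogens = 7.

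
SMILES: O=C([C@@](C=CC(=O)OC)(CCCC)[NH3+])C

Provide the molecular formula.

C11H20NO3+

Heavy atoms from the SMILES: 11 C, 1 N, 3 O.
Implicit hydrogens by atom environment:
  3 × C: 3 H each → 9
  3 × C: 2 H each → 6
  3 × C: no H
  3 × O: no H
  2 × C: 1 H each → 2
  1 × N (charge +1): 3 H
  Total hydrogens = 20.
Net charge +1.
Molecular formula: C11H20NO3+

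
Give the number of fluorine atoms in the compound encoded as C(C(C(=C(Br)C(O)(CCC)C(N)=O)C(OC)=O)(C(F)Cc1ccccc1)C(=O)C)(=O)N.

The symbol for fluorine appears 1 time in the SMILES.

1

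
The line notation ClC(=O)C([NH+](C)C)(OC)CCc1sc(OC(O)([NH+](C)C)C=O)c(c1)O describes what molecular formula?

[C15H25ClN2O6S]2+

Heavy atoms from the SMILES: 15 C, 1 Cl, 2 N, 6 O, 1 S.
Implicit hydrogens by atom environment:
  5 × C: 3 H each → 15
  4 × O: no H
  3 × C (aromatic): no H
  3 × C: no H
  2 × C: 2 H each → 4
  2 × N (charge +1): 1 H each → 2
  2 × O: 1 H each → 2
  1 × C (aromatic): 1 H
  1 × C: 1 H
  1 × Cl: no H
  1 × S (aromatic): no H
  Total hydrogens = 25.
Net charge +2.
Molecular formula: [C15H25ClN2O6S]2+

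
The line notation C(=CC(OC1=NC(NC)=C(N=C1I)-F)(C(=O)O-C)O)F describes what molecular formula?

Heavy atoms from the SMILES: 10 C, 2 F, 1 I, 3 N, 4 O.
Implicit hydrogens by atom environment:
  4 × C (aromatic): no H
  3 × O: no H
  2 × C: 3 H each → 6
  2 × C: 1 H each → 2
  2 × C: no H
  2 × F: no H
  2 × N (aromatic): no H
  1 × I: no H
  1 × N: 1 H
  1 × O: 1 H
  Total hydrogens = 10.
Molecular formula: C10H10F2IN3O4

C10H10F2IN3O4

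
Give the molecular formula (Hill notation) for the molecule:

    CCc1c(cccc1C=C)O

C10H12O

Heavy atoms from the SMILES: 10 C, 1 O.
Implicit hydrogens by atom environment:
  3 × C (aromatic): 1 H each → 3
  3 × C (aromatic): no H
  2 × C: 2 H each → 4
  1 × C: 3 H
  1 × C: 1 H
  1 × O: 1 H
  Total hydrogens = 12.
Molecular formula: C10H12O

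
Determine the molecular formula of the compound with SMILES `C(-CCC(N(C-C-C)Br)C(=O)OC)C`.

C10H20BrNO2

Heavy atoms from the SMILES: 1 Br, 10 C, 1 N, 2 O.
Implicit hydrogens by atom environment:
  5 × C: 2 H each → 10
  3 × C: 3 H each → 9
  2 × O: no H
  1 × Br: no H
  1 × C: 1 H
  1 × C: no H
  1 × N: no H
  Total hydrogens = 20.
Molecular formula: C10H20BrNO2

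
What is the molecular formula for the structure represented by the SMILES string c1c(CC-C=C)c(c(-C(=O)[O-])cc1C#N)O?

C12H10NO3-

Heavy atoms from the SMILES: 12 C, 1 N, 3 O.
Implicit hydrogens by atom environment:
  4 × C (aromatic): no H
  3 × C: 2 H each → 6
  2 × C (aromatic): 1 H each → 2
  2 × C: no H
  1 × C: 1 H
  1 × N: no H
  1 × O: 1 H
  1 × O: no H
  1 × O (charge -1): no H
  Total hydrogens = 10.
Net charge -1.
Molecular formula: C12H10NO3-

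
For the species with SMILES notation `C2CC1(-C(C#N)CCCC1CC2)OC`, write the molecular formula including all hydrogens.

C12H19NO

Heavy atoms from the SMILES: 12 C, 1 N, 1 O.
Implicit hydrogens by atom environment:
  7 × C: 2 H each → 14
  2 × C: 1 H each → 2
  2 × C: no H
  1 × C: 3 H
  1 × N: no H
  1 × O: no H
  Total hydrogens = 19.
Molecular formula: C12H19NO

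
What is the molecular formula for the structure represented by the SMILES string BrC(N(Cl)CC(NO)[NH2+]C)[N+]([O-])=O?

Heavy atoms from the SMILES: 1 Br, 4 C, 1 Cl, 4 N, 3 O.
Implicit hydrogens by atom environment:
  2 × C: 1 H each → 2
  1 × Br: no H
  1 × C: 3 H
  1 × C: 2 H
  1 × Cl: no H
  1 × N (charge +1): 2 H
  1 × N: 1 H
  1 × N: no H
  1 × N (charge +1): no H
  1 × O: 1 H
  1 × O: no H
  1 × O (charge -1): no H
  Total hydrogens = 11.
Net charge +1.
Molecular formula: C4H11BrClN4O3+

C4H11BrClN4O3+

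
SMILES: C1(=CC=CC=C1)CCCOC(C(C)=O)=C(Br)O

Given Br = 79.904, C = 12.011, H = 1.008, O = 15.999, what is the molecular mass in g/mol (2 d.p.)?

Molecular formula: C13H15BrO3.
M = 1×79.904 + 13×12.011 + 15×1.008 + 3×15.999 = 299.16 g/mol.

299.16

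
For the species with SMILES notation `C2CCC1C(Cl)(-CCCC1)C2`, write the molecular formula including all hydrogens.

Heavy atoms from the SMILES: 10 C, 1 Cl.
Implicit hydrogens by atom environment:
  8 × C: 2 H each → 16
  1 × C: 1 H
  1 × C: no H
  1 × Cl: no H
  Total hydrogens = 17.
Molecular formula: C10H17Cl

C10H17Cl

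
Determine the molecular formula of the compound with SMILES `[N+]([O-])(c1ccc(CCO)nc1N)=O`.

C7H9N3O3

Heavy atoms from the SMILES: 7 C, 3 N, 3 O.
Implicit hydrogens by atom environment:
  3 × C (aromatic): no H
  2 × C: 2 H each → 4
  2 × C (aromatic): 1 H each → 2
  1 × N: 2 H
  1 × N (aromatic): no H
  1 × N (charge +1): no H
  1 × O: 1 H
  1 × O: no H
  1 × O (charge -1): no H
  Total hydrogens = 9.
Molecular formula: C7H9N3O3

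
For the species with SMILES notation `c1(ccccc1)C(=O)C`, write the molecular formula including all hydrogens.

C8H8O

Heavy atoms from the SMILES: 8 C, 1 O.
Implicit hydrogens by atom environment:
  5 × C (aromatic): 1 H each → 5
  1 × C: 3 H
  1 × C (aromatic): no H
  1 × C: no H
  1 × O: no H
  Total hydrogens = 8.
Molecular formula: C8H8O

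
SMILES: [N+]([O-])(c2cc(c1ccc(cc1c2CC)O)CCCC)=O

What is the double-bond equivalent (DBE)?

Molecular formula from the SMILES: C16H19NO3.
DoU = (2C + 2 + N − H − X)/2 = (2·16 + 2 + 1 − 19 − 0)/2 = 16/2 = 8.
(Structurally: 2 ring(s) + 6 π bond(s) = 8.)

8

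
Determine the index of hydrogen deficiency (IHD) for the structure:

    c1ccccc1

4

Molecular formula from the SMILES: C6H6.
DoU = (2C + 2 + N − H − X)/2 = (2·6 + 2 + 0 − 6 − 0)/2 = 8/2 = 4.
(Structurally: 1 ring(s) + 3 π bond(s) = 4.)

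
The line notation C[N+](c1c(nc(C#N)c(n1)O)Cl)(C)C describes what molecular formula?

C8H10ClN4O+

Heavy atoms from the SMILES: 8 C, 1 Cl, 4 N, 1 O.
Implicit hydrogens by atom environment:
  4 × C (aromatic): no H
  3 × C: 3 H each → 9
  2 × N (aromatic): no H
  1 × C: no H
  1 × Cl: no H
  1 × N (charge +1): no H
  1 × N: no H
  1 × O: 1 H
  Total hydrogens = 10.
Net charge +1.
Molecular formula: C8H10ClN4O+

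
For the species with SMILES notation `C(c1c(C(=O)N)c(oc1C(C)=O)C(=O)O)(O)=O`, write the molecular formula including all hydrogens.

C9H7NO7

Heavy atoms from the SMILES: 9 C, 1 N, 7 O.
Implicit hydrogens by atom environment:
  4 × C (aromatic): no H
  4 × C: no H
  4 × O: no H
  2 × O: 1 H each → 2
  1 × C: 3 H
  1 × N: 2 H
  1 × O (aromatic): no H
  Total hydrogens = 7.
Molecular formula: C9H7NO7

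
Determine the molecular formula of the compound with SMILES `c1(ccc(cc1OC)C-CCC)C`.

Heavy atoms from the SMILES: 12 C, 1 O.
Implicit hydrogens by atom environment:
  3 × C: 3 H each → 9
  3 × C: 2 H each → 6
  3 × C (aromatic): 1 H each → 3
  3 × C (aromatic): no H
  1 × O: no H
  Total hydrogens = 18.
Molecular formula: C12H18O

C12H18O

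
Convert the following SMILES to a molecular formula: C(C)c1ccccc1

Heavy atoms from the SMILES: 8 C.
Implicit hydrogens by atom environment:
  5 × C (aromatic): 1 H each → 5
  1 × C: 3 H
  1 × C: 2 H
  1 × C (aromatic): no H
  Total hydrogens = 10.
Molecular formula: C8H10

C8H10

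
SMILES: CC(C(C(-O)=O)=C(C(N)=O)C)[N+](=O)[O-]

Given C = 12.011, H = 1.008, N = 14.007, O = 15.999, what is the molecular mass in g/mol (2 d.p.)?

202.17

Molecular formula: C7H10N2O5.
M = 7×12.011 + 10×1.008 + 2×14.007 + 5×15.999 = 202.17 g/mol.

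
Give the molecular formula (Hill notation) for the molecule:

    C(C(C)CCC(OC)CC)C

C10H22O

Heavy atoms from the SMILES: 10 C, 1 O.
Implicit hydrogens by atom environment:
  4 × C: 3 H each → 12
  4 × C: 2 H each → 8
  2 × C: 1 H each → 2
  1 × O: no H
  Total hydrogens = 22.
Molecular formula: C10H22O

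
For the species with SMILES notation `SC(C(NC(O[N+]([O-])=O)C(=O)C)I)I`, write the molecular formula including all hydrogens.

Heavy atoms from the SMILES: 5 C, 2 I, 2 N, 4 O, 1 S.
Implicit hydrogens by atom environment:
  3 × C: 1 H each → 3
  3 × O: no H
  2 × I: no H
  1 × C: 3 H
  1 × C: no H
  1 × N: 1 H
  1 × N (charge +1): no H
  1 × O (charge -1): no H
  1 × S: 1 H
  Total hydrogens = 8.
Molecular formula: C5H8I2N2O4S

C5H8I2N2O4S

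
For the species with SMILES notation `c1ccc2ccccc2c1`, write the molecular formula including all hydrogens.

C10H8

Heavy atoms from the SMILES: 10 C.
Implicit hydrogens by atom environment:
  8 × C (aromatic): 1 H each → 8
  2 × C (aromatic): no H
  Total hydrogens = 8.
Molecular formula: C10H8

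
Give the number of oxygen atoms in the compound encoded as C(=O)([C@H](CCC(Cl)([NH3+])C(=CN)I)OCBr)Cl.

The symbol for oxygen appears 2 times in the SMILES.

2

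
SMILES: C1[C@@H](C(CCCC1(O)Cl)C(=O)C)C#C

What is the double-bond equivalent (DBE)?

Molecular formula from the SMILES: C11H15ClO2.
DoU = (2C + 2 + N − H − X)/2 = (2·11 + 2 + 0 − 15 − 1)/2 = 8/2 = 4.
(Structurally: 1 ring(s) + 3 π bond(s) = 4.)

4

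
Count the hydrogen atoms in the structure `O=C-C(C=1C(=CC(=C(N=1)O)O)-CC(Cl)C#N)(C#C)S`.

Hydrogens are implicit in SMILES; fill each atom to its normal valence:
  4 × C (aromatic): no H
  3 × C: 1 H each → 3
  3 × C: no H
  2 × O: 1 H each → 2
  1 × C: 2 H
  1 × C (aromatic): 1 H
  1 × Cl: no H
  1 × N (aromatic): no H
  1 × N: no H
  1 × O: no H
  1 × S: 1 H
  Total hydrogens = 9.

9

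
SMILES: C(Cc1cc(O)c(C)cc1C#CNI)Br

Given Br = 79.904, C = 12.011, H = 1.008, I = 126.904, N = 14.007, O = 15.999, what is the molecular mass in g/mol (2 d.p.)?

Molecular formula: C11H11BrINO.
M = 1×79.904 + 11×12.011 + 11×1.008 + 1×126.904 + 1×14.007 + 1×15.999 = 380.02 g/mol.

380.02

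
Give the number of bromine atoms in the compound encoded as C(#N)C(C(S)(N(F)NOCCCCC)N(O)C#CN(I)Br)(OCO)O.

The symbol for bromine appears 1 time in the SMILES.

1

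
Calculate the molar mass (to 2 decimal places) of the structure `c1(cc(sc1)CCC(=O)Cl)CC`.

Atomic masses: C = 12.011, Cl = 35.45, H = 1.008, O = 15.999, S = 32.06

202.70

Molecular formula: C9H11ClOS.
M = 9×12.011 + 1×35.45 + 11×1.008 + 1×15.999 + 1×32.06 = 202.70 g/mol.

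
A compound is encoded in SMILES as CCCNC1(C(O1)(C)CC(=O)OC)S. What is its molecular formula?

Heavy atoms from the SMILES: 9 C, 1 N, 3 O, 1 S.
Implicit hydrogens by atom environment:
  3 × C: 3 H each → 9
  3 × C: 2 H each → 6
  3 × C: no H
  3 × O: no H
  1 × N: 1 H
  1 × S: 1 H
  Total hydrogens = 17.
Molecular formula: C9H17NO3S

C9H17NO3S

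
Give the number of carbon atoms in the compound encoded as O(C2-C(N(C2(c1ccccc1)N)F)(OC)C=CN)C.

The symbol for carbon appears 13 times in the SMILES. Lowercase c denotes aromatic carbon and counts toward C.

13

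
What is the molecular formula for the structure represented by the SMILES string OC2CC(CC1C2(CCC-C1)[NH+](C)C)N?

C12H25N2O+

Heavy atoms from the SMILES: 12 C, 2 N, 1 O.
Implicit hydrogens by atom environment:
  6 × C: 2 H each → 12
  3 × C: 1 H each → 3
  2 × C: 3 H each → 6
  1 × C: no H
  1 × N: 2 H
  1 × N (charge +1): 1 H
  1 × O: 1 H
  Total hydrogens = 25.
Net charge +1.
Molecular formula: C12H25N2O+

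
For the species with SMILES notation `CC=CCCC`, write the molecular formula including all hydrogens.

Heavy atoms from the SMILES: 6 C.
Implicit hydrogens by atom environment:
  2 × C: 3 H each → 6
  2 × C: 2 H each → 4
  2 × C: 1 H each → 2
  Total hydrogens = 12.
Molecular formula: C6H12

C6H12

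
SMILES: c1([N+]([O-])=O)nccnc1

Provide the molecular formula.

Heavy atoms from the SMILES: 4 C, 3 N, 2 O.
Implicit hydrogens by atom environment:
  3 × C (aromatic): 1 H each → 3
  2 × N (aromatic): no H
  1 × C (aromatic): no H
  1 × N (charge +1): no H
  1 × O: no H
  1 × O (charge -1): no H
  Total hydrogens = 3.
Molecular formula: C4H3N3O2

C4H3N3O2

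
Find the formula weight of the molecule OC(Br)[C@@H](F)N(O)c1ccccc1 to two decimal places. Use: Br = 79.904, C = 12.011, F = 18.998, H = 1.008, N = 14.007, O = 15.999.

Molecular formula: C8H9BrFNO2.
M = 1×79.904 + 8×12.011 + 1×18.998 + 9×1.008 + 1×14.007 + 2×15.999 = 250.07 g/mol.

250.07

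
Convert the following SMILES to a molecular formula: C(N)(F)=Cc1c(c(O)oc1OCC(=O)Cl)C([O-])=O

C9H6ClFNO6-

Heavy atoms from the SMILES: 9 C, 1 Cl, 1 F, 1 N, 6 O.
Implicit hydrogens by atom environment:
  4 × C (aromatic): no H
  3 × C: no H
  3 × O: no H
  1 × C: 2 H
  1 × C: 1 H
  1 × Cl: no H
  1 × F: no H
  1 × N: 2 H
  1 × O: 1 H
  1 × O (aromatic): no H
  1 × O (charge -1): no H
  Total hydrogens = 6.
Net charge -1.
Molecular formula: C9H6ClFNO6-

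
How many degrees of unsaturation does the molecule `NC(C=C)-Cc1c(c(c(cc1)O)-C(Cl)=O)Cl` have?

6

Molecular formula from the SMILES: C11H11Cl2NO2.
DoU = (2C + 2 + N − H − X)/2 = (2·11 + 2 + 1 − 11 − 2)/2 = 12/2 = 6.
(Structurally: 1 ring(s) + 5 π bond(s) = 6.)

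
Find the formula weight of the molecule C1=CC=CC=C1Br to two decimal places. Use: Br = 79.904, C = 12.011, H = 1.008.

157.01

Molecular formula: C6H5Br.
M = 1×79.904 + 6×12.011 + 5×1.008 = 157.01 g/mol.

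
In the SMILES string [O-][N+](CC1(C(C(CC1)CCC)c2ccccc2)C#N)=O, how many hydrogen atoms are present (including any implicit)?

Hydrogens are implicit in SMILES; fill each atom to its normal valence:
  5 × C: 2 H each → 10
  5 × C (aromatic): 1 H each → 5
  2 × C: 1 H each → 2
  2 × C: no H
  1 × C: 3 H
  1 × C (aromatic): no H
  1 × N: no H
  1 × N (charge +1): no H
  1 × O: no H
  1 × O (charge -1): no H
  Total hydrogens = 20.

20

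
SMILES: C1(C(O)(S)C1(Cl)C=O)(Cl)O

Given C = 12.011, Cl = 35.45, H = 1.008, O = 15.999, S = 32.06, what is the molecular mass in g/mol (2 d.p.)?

203.03

Molecular formula: C4H4Cl2O3S.
M = 4×12.011 + 2×35.45 + 4×1.008 + 3×15.999 + 1×32.06 = 203.03 g/mol.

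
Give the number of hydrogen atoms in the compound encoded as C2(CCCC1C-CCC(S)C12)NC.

Hydrogens are implicit in SMILES; fill each atom to its normal valence:
  6 × C: 2 H each → 12
  4 × C: 1 H each → 4
  1 × C: 3 H
  1 × N: 1 H
  1 × S: 1 H
  Total hydrogens = 21.

21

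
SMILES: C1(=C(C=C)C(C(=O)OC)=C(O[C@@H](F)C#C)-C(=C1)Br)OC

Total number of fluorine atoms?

1

The symbol for fluorine appears 1 time in the SMILES.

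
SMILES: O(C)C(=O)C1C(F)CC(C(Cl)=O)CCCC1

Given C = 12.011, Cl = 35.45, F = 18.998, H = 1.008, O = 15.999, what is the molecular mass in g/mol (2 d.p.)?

Molecular formula: C11H16ClFO3.
M = 11×12.011 + 1×35.45 + 1×18.998 + 16×1.008 + 3×15.999 = 250.69 g/mol.

250.69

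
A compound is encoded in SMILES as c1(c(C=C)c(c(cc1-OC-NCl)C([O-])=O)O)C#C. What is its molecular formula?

C12H9ClNO4-

Heavy atoms from the SMILES: 12 C, 1 Cl, 1 N, 4 O.
Implicit hydrogens by atom environment:
  5 × C (aromatic): no H
  2 × C: 2 H each → 4
  2 × C: 1 H each → 2
  2 × C: no H
  2 × O: no H
  1 × C (aromatic): 1 H
  1 × Cl: no H
  1 × N: 1 H
  1 × O: 1 H
  1 × O (charge -1): no H
  Total hydrogens = 9.
Net charge -1.
Molecular formula: C12H9ClNO4-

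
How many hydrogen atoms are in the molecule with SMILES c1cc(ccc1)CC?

10

Hydrogens are implicit in SMILES; fill each atom to its normal valence:
  5 × C (aromatic): 1 H each → 5
  1 × C: 3 H
  1 × C: 2 H
  1 × C (aromatic): no H
  Total hydrogens = 10.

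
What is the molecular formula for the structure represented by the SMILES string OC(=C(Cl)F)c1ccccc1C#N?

Heavy atoms from the SMILES: 9 C, 1 Cl, 1 F, 1 N, 1 O.
Implicit hydrogens by atom environment:
  4 × C (aromatic): 1 H each → 4
  3 × C: no H
  2 × C (aromatic): no H
  1 × Cl: no H
  1 × F: no H
  1 × N: no H
  1 × O: 1 H
  Total hydrogens = 5.
Molecular formula: C9H5ClFNO

C9H5ClFNO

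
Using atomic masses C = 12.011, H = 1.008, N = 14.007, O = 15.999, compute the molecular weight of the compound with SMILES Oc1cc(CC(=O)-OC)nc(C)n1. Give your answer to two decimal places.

Molecular formula: C8H10N2O3.
M = 8×12.011 + 10×1.008 + 2×14.007 + 3×15.999 = 182.18 g/mol.

182.18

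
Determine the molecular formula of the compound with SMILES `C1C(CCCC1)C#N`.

Heavy atoms from the SMILES: 7 C, 1 N.
Implicit hydrogens by atom environment:
  5 × C: 2 H each → 10
  1 × C: 1 H
  1 × C: no H
  1 × N: no H
  Total hydrogens = 11.
Molecular formula: C7H11N

C7H11N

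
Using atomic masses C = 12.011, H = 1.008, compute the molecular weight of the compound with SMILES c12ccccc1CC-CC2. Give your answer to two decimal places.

Molecular formula: C10H12.
M = 10×12.011 + 12×1.008 = 132.21 g/mol.

132.21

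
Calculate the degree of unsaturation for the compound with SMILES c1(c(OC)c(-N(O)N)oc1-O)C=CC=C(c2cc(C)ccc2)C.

9

Molecular formula from the SMILES: C17H20N2O4.
DoU = (2C + 2 + N − H − X)/2 = (2·17 + 2 + 2 − 20 − 0)/2 = 18/2 = 9.
(Structurally: 2 ring(s) + 7 π bond(s) = 9.)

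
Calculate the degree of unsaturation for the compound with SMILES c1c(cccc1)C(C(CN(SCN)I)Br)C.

Molecular formula from the SMILES: C11H16BrIN2S.
DoU = (2C + 2 + N − H − X)/2 = (2·11 + 2 + 2 − 16 − 2)/2 = 8/2 = 4.
(Structurally: 1 ring(s) + 3 π bond(s) = 4.)

4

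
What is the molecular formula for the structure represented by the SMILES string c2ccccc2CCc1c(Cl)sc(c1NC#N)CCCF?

C16H16ClFN2S

Heavy atoms from the SMILES: 16 C, 1 Cl, 1 F, 2 N, 1 S.
Implicit hydrogens by atom environment:
  5 × C: 2 H each → 10
  5 × C (aromatic): 1 H each → 5
  5 × C (aromatic): no H
  1 × C: no H
  1 × Cl: no H
  1 × F: no H
  1 × N: 1 H
  1 × N: no H
  1 × S (aromatic): no H
  Total hydrogens = 16.
Molecular formula: C16H16ClFN2S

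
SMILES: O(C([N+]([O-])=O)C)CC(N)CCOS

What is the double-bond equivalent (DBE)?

1

Molecular formula from the SMILES: C6H14N2O4S.
DoU = (2C + 2 + N − H − X)/2 = (2·6 + 2 + 2 − 14 − 0)/2 = 2/2 = 1.
(Structurally: 0 ring(s) + 1 π bond(s) = 1.)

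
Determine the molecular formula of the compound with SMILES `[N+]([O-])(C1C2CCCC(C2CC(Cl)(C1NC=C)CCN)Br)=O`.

Heavy atoms from the SMILES: 1 Br, 14 C, 1 Cl, 3 N, 2 O.
Implicit hydrogens by atom environment:
  7 × C: 2 H each → 14
  6 × C: 1 H each → 6
  1 × Br: no H
  1 × C: no H
  1 × Cl: no H
  1 × N: 2 H
  1 × N: 1 H
  1 × N (charge +1): no H
  1 × O: no H
  1 × O (charge -1): no H
  Total hydrogens = 23.
Molecular formula: C14H23BrClN3O2

C14H23BrClN3O2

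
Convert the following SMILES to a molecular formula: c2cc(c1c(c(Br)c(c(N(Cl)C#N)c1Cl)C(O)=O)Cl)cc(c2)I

Heavy atoms from the SMILES: 1 Br, 14 C, 3 Cl, 1 I, 2 N, 2 O.
Implicit hydrogens by atom environment:
  8 × C (aromatic): no H
  4 × C (aromatic): 1 H each → 4
  3 × Cl: no H
  2 × C: no H
  2 × N: no H
  1 × Br: no H
  1 × I: no H
  1 × O: 1 H
  1 × O: no H
  Total hydrogens = 5.
Molecular formula: C14H5BrCl3IN2O2

C14H5BrCl3IN2O2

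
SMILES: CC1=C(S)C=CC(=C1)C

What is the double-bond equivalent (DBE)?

4

Molecular formula from the SMILES: C8H10S.
DoU = (2C + 2 + N − H − X)/2 = (2·8 + 2 + 0 − 10 − 0)/2 = 8/2 = 4.
(Structurally: 1 ring(s) + 3 π bond(s) = 4.)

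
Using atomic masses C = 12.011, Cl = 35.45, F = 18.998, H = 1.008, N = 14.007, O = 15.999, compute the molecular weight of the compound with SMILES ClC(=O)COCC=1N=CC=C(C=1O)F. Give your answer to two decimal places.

Molecular formula: C8H7ClFNO3.
M = 8×12.011 + 1×35.45 + 1×18.998 + 7×1.008 + 1×14.007 + 3×15.999 = 219.60 g/mol.

219.60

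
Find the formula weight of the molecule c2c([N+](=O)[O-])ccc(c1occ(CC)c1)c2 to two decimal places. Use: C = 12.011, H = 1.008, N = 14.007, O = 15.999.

217.22

Molecular formula: C12H11NO3.
M = 12×12.011 + 11×1.008 + 1×14.007 + 3×15.999 = 217.22 g/mol.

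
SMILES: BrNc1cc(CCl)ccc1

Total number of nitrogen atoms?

The symbol for nitrogen appears 1 time in the SMILES.

1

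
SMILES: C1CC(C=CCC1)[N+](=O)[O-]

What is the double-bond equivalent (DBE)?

Molecular formula from the SMILES: C7H11NO2.
DoU = (2C + 2 + N − H − X)/2 = (2·7 + 2 + 1 − 11 − 0)/2 = 6/2 = 3.
(Structurally: 1 ring(s) + 2 π bond(s) = 3.)

3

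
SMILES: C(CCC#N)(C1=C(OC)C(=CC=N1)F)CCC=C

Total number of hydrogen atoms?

17

Hydrogens are implicit in SMILES; fill each atom to its normal valence:
  5 × C: 2 H each → 10
  3 × C (aromatic): no H
  2 × C (aromatic): 1 H each → 2
  2 × C: 1 H each → 2
  1 × C: 3 H
  1 × C: no H
  1 × F: no H
  1 × N (aromatic): no H
  1 × N: no H
  1 × O: no H
  Total hydrogens = 17.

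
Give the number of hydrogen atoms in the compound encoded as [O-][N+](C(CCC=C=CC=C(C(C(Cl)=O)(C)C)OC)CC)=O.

22

Hydrogens are implicit in SMILES; fill each atom to its normal valence:
  4 × C: 3 H each → 12
  4 × C: 1 H each → 4
  4 × C: no H
  3 × C: 2 H each → 6
  3 × O: no H
  1 × Cl: no H
  1 × N (charge +1): no H
  1 × O (charge -1): no H
  Total hydrogens = 22.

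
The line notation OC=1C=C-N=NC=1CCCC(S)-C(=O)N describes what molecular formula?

Heavy atoms from the SMILES: 9 C, 3 N, 2 O, 1 S.
Implicit hydrogens by atom environment:
  3 × C: 2 H each → 6
  2 × C (aromatic): 1 H each → 2
  2 × C (aromatic): no H
  2 × N (aromatic): no H
  1 × C: 1 H
  1 × C: no H
  1 × N: 2 H
  1 × O: 1 H
  1 × O: no H
  1 × S: 1 H
  Total hydrogens = 13.
Molecular formula: C9H13N3O2S

C9H13N3O2S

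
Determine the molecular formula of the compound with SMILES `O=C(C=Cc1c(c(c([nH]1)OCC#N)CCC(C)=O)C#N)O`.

Heavy atoms from the SMILES: 14 C, 3 N, 4 O.
Implicit hydrogens by atom environment:
  4 × C (aromatic): no H
  4 × C: no H
  3 × C: 2 H each → 6
  3 × O: no H
  2 × C: 1 H each → 2
  2 × N: no H
  1 × C: 3 H
  1 × N (aromatic): 1 H
  1 × O: 1 H
  Total hydrogens = 13.
Molecular formula: C14H13N3O4

C14H13N3O4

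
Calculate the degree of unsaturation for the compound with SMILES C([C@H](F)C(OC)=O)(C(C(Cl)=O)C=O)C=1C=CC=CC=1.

Molecular formula from the SMILES: C13H12ClFO4.
DoU = (2C + 2 + N − H − X)/2 = (2·13 + 2 + 0 − 12 − 2)/2 = 14/2 = 7.
(Structurally: 1 ring(s) + 6 π bond(s) = 7.)

7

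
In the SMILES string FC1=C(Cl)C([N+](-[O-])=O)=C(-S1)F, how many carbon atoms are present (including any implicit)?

The symbol for carbon appears 4 times in the SMILES. (Cl is a single chlorine, not C + l.)

4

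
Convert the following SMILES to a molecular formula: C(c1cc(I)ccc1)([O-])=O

Heavy atoms from the SMILES: 7 C, 1 I, 2 O.
Implicit hydrogens by atom environment:
  4 × C (aromatic): 1 H each → 4
  2 × C (aromatic): no H
  1 × C: no H
  1 × I: no H
  1 × O: no H
  1 × O (charge -1): no H
  Total hydrogens = 4.
Net charge -1.
Molecular formula: C7H4IO2-

C7H4IO2-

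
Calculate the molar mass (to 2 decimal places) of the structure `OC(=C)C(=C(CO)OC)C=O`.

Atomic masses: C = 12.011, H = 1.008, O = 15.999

Molecular formula: C7H10O4.
M = 7×12.011 + 10×1.008 + 4×15.999 = 158.15 g/mol.

158.15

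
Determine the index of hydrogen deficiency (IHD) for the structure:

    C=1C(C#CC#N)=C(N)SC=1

Molecular formula from the SMILES: C7H4N2S.
DoU = (2C + 2 + N − H − X)/2 = (2·7 + 2 + 2 − 4 − 0)/2 = 14/2 = 7.
(Structurally: 1 ring(s) + 6 π bond(s) = 7.)

7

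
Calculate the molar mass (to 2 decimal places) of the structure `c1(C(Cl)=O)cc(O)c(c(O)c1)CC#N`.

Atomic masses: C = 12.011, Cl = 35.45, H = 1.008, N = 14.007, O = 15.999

Molecular formula: C9H6ClNO3.
M = 9×12.011 + 1×35.45 + 6×1.008 + 1×14.007 + 3×15.999 = 211.60 g/mol.

211.60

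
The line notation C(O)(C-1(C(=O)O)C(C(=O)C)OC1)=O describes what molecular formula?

C7H8O6

Heavy atoms from the SMILES: 7 C, 6 O.
Implicit hydrogens by atom environment:
  4 × C: no H
  4 × O: no H
  2 × O: 1 H each → 2
  1 × C: 3 H
  1 × C: 2 H
  1 × C: 1 H
  Total hydrogens = 8.
Molecular formula: C7H8O6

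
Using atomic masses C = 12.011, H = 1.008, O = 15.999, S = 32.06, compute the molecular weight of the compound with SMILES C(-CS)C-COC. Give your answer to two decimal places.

120.21

Molecular formula: C5H12OS.
M = 5×12.011 + 12×1.008 + 1×15.999 + 1×32.06 = 120.21 g/mol.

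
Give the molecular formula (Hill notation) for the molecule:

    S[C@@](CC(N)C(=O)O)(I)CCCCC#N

C9H15IN2O2S

Heavy atoms from the SMILES: 9 C, 1 I, 2 N, 2 O, 1 S.
Implicit hydrogens by atom environment:
  5 × C: 2 H each → 10
  3 × C: no H
  1 × C: 1 H
  1 × I: no H
  1 × N: 2 H
  1 × N: no H
  1 × O: 1 H
  1 × O: no H
  1 × S: 1 H
  Total hydrogens = 15.
Molecular formula: C9H15IN2O2S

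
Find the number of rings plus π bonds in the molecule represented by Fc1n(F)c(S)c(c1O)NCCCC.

Molecular formula from the SMILES: C8H12F2N2OS.
DoU = (2C + 2 + N − H − X)/2 = (2·8 + 2 + 2 − 12 − 2)/2 = 6/2 = 3.
(Structurally: 1 ring(s) + 2 π bond(s) = 3.)

3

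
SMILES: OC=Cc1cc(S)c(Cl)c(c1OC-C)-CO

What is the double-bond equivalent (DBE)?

5

Molecular formula from the SMILES: C11H13ClO3S.
DoU = (2C + 2 + N − H − X)/2 = (2·11 + 2 + 0 − 13 − 1)/2 = 10/2 = 5.
(Structurally: 1 ring(s) + 4 π bond(s) = 5.)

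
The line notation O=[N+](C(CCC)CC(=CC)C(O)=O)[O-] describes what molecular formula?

Heavy atoms from the SMILES: 9 C, 1 N, 4 O.
Implicit hydrogens by atom environment:
  3 × C: 2 H each → 6
  2 × C: 3 H each → 6
  2 × C: 1 H each → 2
  2 × C: no H
  2 × O: no H
  1 × N (charge +1): no H
  1 × O: 1 H
  1 × O (charge -1): no H
  Total hydrogens = 15.
Molecular formula: C9H15NO4

C9H15NO4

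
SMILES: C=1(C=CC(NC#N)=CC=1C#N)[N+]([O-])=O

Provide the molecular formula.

Heavy atoms from the SMILES: 8 C, 4 N, 2 O.
Implicit hydrogens by atom environment:
  3 × C (aromatic): 1 H each → 3
  3 × C (aromatic): no H
  2 × C: no H
  2 × N: no H
  1 × N: 1 H
  1 × N (charge +1): no H
  1 × O: no H
  1 × O (charge -1): no H
  Total hydrogens = 4.
Molecular formula: C8H4N4O2

C8H4N4O2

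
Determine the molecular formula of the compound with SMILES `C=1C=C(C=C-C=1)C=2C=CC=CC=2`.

C12H10

Heavy atoms from the SMILES: 12 C.
Implicit hydrogens by atom environment:
  10 × C (aromatic): 1 H each → 10
  2 × C (aromatic): no H
  Total hydrogens = 10.
Molecular formula: C12H10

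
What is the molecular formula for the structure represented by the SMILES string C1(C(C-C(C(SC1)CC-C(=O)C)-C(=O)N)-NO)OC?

Heavy atoms from the SMILES: 12 C, 2 N, 4 O, 1 S.
Implicit hydrogens by atom environment:
  4 × C: 2 H each → 8
  4 × C: 1 H each → 4
  3 × O: no H
  2 × C: 3 H each → 6
  2 × C: no H
  1 × N: 2 H
  1 × N: 1 H
  1 × O: 1 H
  1 × S: no H
  Total hydrogens = 22.
Molecular formula: C12H22N2O4S

C12H22N2O4S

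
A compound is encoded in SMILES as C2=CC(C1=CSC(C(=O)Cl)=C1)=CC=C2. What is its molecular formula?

Heavy atoms from the SMILES: 11 C, 1 Cl, 1 O, 1 S.
Implicit hydrogens by atom environment:
  7 × C (aromatic): 1 H each → 7
  3 × C (aromatic): no H
  1 × C: no H
  1 × Cl: no H
  1 × O: no H
  1 × S (aromatic): no H
  Total hydrogens = 7.
Molecular formula: C11H7ClOS

C11H7ClOS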